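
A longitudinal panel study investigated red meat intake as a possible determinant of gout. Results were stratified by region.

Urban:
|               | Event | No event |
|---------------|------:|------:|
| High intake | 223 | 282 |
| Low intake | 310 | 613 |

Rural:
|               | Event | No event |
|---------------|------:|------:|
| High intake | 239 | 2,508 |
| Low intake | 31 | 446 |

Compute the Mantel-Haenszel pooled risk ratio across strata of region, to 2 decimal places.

1.32

RR_MH = Σ(aᵢ·n₀ᵢ/nᵢ) / Σ(cᵢ·n₁ᵢ/nᵢ), with n₁ᵢ = aᵢ+bᵢ (exposed), n₀ᵢ = cᵢ+dᵢ (unexposed), nᵢ = n₁ᵢ+n₀ᵢ.
Stratum 1 (Urban): n₁ = 505, n₀ = 923, n = 1428; a·n₀/n = 223·923/1428 = 144.1380; c·n₁/n = 310·505/1428 = 109.6289
Stratum 2 (Rural): n₁ = 2747, n₀ = 477, n = 3224; a·n₀/n = 239·477/3224 = 35.3607; c·n₁/n = 31·2747/3224 = 26.4135
RR_MH = (144.1380 + 35.3607) / (109.6289 + 26.4135) = 179.4987 / 136.0423 = 1.31943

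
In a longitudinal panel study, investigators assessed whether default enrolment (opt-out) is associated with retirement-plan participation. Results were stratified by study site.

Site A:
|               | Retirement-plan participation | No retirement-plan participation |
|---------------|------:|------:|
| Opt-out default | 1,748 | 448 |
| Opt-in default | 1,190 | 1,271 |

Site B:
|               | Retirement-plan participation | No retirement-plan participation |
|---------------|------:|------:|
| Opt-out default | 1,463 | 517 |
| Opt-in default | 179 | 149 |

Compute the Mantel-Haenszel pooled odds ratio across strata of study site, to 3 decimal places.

OR_MH = Σ(aᵢdᵢ/nᵢ) / Σ(bᵢcᵢ/nᵢ), where nᵢ is the stratum total.
Stratum 1 (Site A): n = 4657; a·d/n = 1748·1271/4657 = 477.0685; b·c/n = 448·1190/4657 = 114.4771
Stratum 2 (Site B): n = 2308; a·d/n = 1463·149/2308 = 94.4484; b·c/n = 517·179/2308 = 40.0966
OR_MH = (477.0685 + 94.4484) / (114.4771 + 40.0966) = 571.5169 / 154.5738 = 3.69737

3.697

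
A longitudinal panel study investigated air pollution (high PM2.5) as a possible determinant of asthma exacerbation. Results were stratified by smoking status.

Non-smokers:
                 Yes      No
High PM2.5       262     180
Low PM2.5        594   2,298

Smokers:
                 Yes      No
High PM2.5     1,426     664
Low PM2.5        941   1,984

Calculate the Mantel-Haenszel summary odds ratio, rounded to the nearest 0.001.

OR_MH = Σ(aᵢdᵢ/nᵢ) / Σ(bᵢcᵢ/nᵢ), where nᵢ is the stratum total.
Stratum 1 (Non-smokers): n = 3334; a·d/n = 262·2298/3334 = 180.5867; b·c/n = 180·594/3334 = 32.0696
Stratum 2 (Smokers): n = 5015; a·d/n = 1426·1984/5015 = 564.1444; b·c/n = 664·941/5015 = 124.5910
OR_MH = (180.5867 + 564.1444) / (32.0696 + 124.5910) = 744.7310 / 156.6606 = 4.75379

4.754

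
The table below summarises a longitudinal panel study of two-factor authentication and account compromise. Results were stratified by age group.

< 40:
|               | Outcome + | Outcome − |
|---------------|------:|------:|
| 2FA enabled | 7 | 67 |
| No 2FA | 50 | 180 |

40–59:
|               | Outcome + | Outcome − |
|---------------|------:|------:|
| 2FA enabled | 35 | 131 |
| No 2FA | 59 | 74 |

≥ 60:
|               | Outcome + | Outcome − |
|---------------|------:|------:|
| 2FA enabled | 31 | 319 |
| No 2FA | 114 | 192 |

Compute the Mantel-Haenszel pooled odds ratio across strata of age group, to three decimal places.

0.237

OR_MH = Σ(aᵢdᵢ/nᵢ) / Σ(bᵢcᵢ/nᵢ), where nᵢ is the stratum total.
Stratum 1 (< 40): n = 304; a·d/n = 7·180/304 = 4.1447; b·c/n = 67·50/304 = 11.0197
Stratum 2 (40–59): n = 299; a·d/n = 35·74/299 = 8.6622; b·c/n = 131·59/299 = 25.8495
Stratum 3 (≥ 60): n = 656; a·d/n = 31·192/656 = 9.0732; b·c/n = 319·114/656 = 55.4360
OR_MH = (4.1447 + 8.6622 + 9.0732) / (11.0197 + 25.8495 + 55.4360) = 21.8801 / 92.3052 = 0.23704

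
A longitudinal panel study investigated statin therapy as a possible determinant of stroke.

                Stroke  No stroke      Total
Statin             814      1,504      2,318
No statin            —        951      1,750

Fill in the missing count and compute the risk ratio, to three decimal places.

0.769

The missing cell is in the unexposed row: 1750 − 951 = 799.
So a = 814, b = 1504, c = 799, d = 951.
RR = [a/(a+b)] / [c/(c+d)] = (814/2318) / (799/1750) = 0.35116/0.45657 = 0.76913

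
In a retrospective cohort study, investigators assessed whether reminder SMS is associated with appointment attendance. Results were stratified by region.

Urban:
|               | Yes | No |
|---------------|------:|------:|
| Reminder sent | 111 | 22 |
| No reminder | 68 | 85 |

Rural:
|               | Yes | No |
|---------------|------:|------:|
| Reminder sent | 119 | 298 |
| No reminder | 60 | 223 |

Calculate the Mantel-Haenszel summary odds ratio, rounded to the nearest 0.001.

OR_MH = Σ(aᵢdᵢ/nᵢ) / Σ(bᵢcᵢ/nᵢ), where nᵢ is the stratum total.
Stratum 1 (Urban): n = 286; a·d/n = 111·85/286 = 32.9895; b·c/n = 22·68/286 = 5.2308
Stratum 2 (Rural): n = 700; a·d/n = 119·223/700 = 37.9100; b·c/n = 298·60/700 = 25.5429
OR_MH = (32.9895 + 37.9100) / (5.2308 + 25.5429) = 70.8995 / 30.7736 = 2.30390

2.304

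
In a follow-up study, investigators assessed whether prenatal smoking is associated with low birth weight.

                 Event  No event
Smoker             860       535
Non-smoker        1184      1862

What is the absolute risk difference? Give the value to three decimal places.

0.228

Cells: a = 860, b = 535, c = 1184, d = 1862.
Risk in exposed = 860/1395 = 0.616487; risk in unexposed = 1184/3046 = 0.388707.
Risk difference = 0.616487 − 0.388707 = 0.227781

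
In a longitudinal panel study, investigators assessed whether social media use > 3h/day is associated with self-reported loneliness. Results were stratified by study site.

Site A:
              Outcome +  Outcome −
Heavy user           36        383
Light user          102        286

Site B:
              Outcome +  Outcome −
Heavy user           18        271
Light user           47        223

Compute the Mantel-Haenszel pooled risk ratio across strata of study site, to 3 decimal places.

0.337

RR_MH = Σ(aᵢ·n₀ᵢ/nᵢ) / Σ(cᵢ·n₁ᵢ/nᵢ), with n₁ᵢ = aᵢ+bᵢ (exposed), n₀ᵢ = cᵢ+dᵢ (unexposed), nᵢ = n₁ᵢ+n₀ᵢ.
Stratum 1 (Site A): n₁ = 419, n₀ = 388, n = 807; a·n₀/n = 36·388/807 = 17.3086; c·n₁/n = 102·419/807 = 52.9591
Stratum 2 (Site B): n₁ = 289, n₀ = 270, n = 559; a·n₀/n = 18·270/559 = 8.6941; c·n₁/n = 47·289/559 = 24.2987
RR_MH = (17.3086 + 8.6941) / (52.9591 + 24.2987) = 26.0026 / 77.2579 = 0.33657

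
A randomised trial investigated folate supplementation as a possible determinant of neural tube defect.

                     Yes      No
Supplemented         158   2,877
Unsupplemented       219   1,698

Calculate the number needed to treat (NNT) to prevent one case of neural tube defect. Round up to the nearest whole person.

17

Risk in treated group = 158/3035 = 0.05206; risk in control = 219/1917 = 0.11424.
Absolute risk reduction = 0.11424 − 0.05206 = 0.06218
NNT = 1 / ARR = 1 / 0.06218 = 16.082 → round up → 17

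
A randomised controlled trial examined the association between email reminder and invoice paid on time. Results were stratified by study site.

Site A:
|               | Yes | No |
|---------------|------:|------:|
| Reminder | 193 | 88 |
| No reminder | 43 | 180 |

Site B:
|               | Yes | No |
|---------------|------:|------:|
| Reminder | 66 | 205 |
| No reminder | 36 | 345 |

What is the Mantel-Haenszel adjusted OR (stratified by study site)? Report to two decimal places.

5.52

OR_MH = Σ(aᵢdᵢ/nᵢ) / Σ(bᵢcᵢ/nᵢ), where nᵢ is the stratum total.
Stratum 1 (Site A): n = 504; a·d/n = 193·180/504 = 68.9286; b·c/n = 88·43/504 = 7.5079
Stratum 2 (Site B): n = 652; a·d/n = 66·345/652 = 34.9233; b·c/n = 205·36/652 = 11.3190
OR_MH = (68.9286 + 34.9233) / (7.5079 + 11.3190) = 103.8519 / 18.8270 = 5.51613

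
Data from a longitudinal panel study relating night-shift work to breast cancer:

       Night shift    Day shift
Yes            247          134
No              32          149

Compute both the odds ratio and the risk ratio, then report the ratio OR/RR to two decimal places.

4.59

Reading the table with exposure as columns: a = 247 (Night shift, case), b = 32 (Night shift, non-case), c = 134 (Day shift, case), d = 149.
OR = (247·149)/(32·134) = 36803/4288 = 8.58279
Risk in exposed = 247/279 = 0.88530; risk in unexposed = 134/283 = 0.47350; RR = 1.86971
OR/RR = 8.58279 / 1.86971 = 4.59044
The outcome is not rare, so the OR lies further from 1 than the RR.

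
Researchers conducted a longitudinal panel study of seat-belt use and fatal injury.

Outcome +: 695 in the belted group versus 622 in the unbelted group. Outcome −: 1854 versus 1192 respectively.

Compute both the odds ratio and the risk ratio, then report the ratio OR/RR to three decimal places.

0.903

From the description: a = 695, b = 1854, c = 622, d = 1192.
OR = (695·1192)/(1854·622) = 828440/1153188 = 0.71839
Risk in exposed = 695/2549 = 0.27266; risk in unexposed = 622/1814 = 0.34289; RR = 0.79517
OR/RR = 0.71839 / 0.79517 = 0.90344
The outcome is not rare, so the OR lies further from 1 than the RR.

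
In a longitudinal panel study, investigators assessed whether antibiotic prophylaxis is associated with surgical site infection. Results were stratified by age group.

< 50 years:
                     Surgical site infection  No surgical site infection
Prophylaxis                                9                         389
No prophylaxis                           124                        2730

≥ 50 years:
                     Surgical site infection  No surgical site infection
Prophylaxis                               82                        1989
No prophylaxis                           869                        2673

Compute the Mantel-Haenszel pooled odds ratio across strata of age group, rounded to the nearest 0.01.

OR_MH = Σ(aᵢdᵢ/nᵢ) / Σ(bᵢcᵢ/nᵢ), where nᵢ is the stratum total.
Stratum 1 (< 50 years): n = 3252; a·d/n = 9·2730/3252 = 7.5554; b·c/n = 389·124/3252 = 14.8327
Stratum 2 (≥ 50 years): n = 5613; a·d/n = 82·2673/5613 = 39.0497; b·c/n = 1989·869/5613 = 307.9353
OR_MH = (7.5554 + 39.0497) / (14.8327 + 307.9353) = 46.6051 / 322.7680 = 0.14439

0.14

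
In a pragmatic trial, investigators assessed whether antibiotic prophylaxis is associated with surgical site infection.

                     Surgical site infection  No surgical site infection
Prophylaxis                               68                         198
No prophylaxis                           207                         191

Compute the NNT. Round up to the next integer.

Risk in treated group = 68/266 = 0.25564; risk in control = 207/398 = 0.52010.
Absolute risk reduction = 0.52010 − 0.25564 = 0.26446
NNT = 1 / ARR = 1 / 0.26446 = 3.781 → round up → 4

4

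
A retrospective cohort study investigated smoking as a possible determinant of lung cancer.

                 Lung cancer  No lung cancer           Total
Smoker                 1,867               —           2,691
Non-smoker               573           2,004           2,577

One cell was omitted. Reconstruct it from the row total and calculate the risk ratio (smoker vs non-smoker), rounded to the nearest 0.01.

3.12

The missing cell is in the exposed row: 2691 − 1867 = 824.
So a = 1867, b = 824, c = 573, d = 2004.
RR = [a/(a+b)] / [c/(c+d)] = (1867/2691) / (573/2577) = 0.69379/0.22235 = 3.12026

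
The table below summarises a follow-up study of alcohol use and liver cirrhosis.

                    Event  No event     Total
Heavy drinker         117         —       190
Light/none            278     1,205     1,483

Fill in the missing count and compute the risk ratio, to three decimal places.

The missing cell is in the exposed row: 190 − 117 = 73.
So a = 117, b = 73, c = 278, d = 1205.
RR = [a/(a+b)] / [c/(c+d)] = (117/190) / (278/1483) = 0.61579/0.18746 = 3.28495

3.285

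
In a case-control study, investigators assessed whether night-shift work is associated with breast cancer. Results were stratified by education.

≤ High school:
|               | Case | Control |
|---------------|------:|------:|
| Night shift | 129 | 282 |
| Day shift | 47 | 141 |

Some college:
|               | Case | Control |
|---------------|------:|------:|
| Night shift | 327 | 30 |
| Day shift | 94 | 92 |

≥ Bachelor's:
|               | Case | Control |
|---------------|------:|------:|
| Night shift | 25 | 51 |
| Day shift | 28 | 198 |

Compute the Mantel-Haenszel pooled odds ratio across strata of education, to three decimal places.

3.188

OR_MH = Σ(aᵢdᵢ/nᵢ) / Σ(bᵢcᵢ/nᵢ), where nᵢ is the stratum total.
Stratum 1 (≤ High school): n = 599; a·d/n = 129·141/599 = 30.3656; b·c/n = 282·47/599 = 22.1269
Stratum 2 (Some college): n = 543; a·d/n = 327·92/543 = 55.4033; b·c/n = 30·94/543 = 5.1934
Stratum 3 (≥ Bachelor's): n = 302; a·d/n = 25·198/302 = 16.3907; b·c/n = 51·28/302 = 4.7285
OR_MH = (30.3656 + 55.4033 + 16.3907) / (22.1269 + 5.1934 + 4.7285) = 102.1597 / 32.0487 = 3.18764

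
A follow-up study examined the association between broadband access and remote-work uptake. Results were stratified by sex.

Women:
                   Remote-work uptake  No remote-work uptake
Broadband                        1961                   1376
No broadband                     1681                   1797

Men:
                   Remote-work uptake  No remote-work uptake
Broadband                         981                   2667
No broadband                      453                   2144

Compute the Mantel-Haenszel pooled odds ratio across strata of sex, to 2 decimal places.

1.60

OR_MH = Σ(aᵢdᵢ/nᵢ) / Σ(bᵢcᵢ/nᵢ), where nᵢ is the stratum total.
Stratum 1 (Women): n = 6815; a·d/n = 1961·1797/6815 = 517.0825; b·c/n = 1376·1681/6815 = 339.4066
Stratum 2 (Men): n = 6245; a·d/n = 981·2144/6245 = 336.7917; b·c/n = 2667·453/6245 = 193.4589
OR_MH = (517.0825 + 336.7917) / (339.4066 + 193.4589) = 853.8741 / 532.8655 = 1.60242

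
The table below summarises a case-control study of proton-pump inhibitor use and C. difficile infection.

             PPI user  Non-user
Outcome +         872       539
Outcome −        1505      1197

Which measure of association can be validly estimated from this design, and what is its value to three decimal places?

1.287

Reading the table with exposure as columns: a = 872 (PPI user, case), b = 1505 (PPI user, non-case), c = 539 (Non-user, case), d = 1197.
This is a case-control study: participants were sampled on outcome status, so risks in the source population cannot be estimated directly — relative risk is not valid here. The odds ratio is the appropriate measure.
OR = (a·d)/(b·c) = (872 × 1197) / (1505 × 539) = 1043784 / 811195 = 1.28672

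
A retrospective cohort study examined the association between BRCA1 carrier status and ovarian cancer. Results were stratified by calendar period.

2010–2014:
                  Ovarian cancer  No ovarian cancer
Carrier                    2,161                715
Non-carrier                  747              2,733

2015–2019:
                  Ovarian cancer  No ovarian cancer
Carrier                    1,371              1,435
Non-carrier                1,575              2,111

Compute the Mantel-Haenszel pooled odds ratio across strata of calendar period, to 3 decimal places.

OR_MH = Σ(aᵢdᵢ/nᵢ) / Σ(bᵢcᵢ/nᵢ), where nᵢ is the stratum total.
Stratum 1 (2010–2014): n = 6356; a·d/n = 2161·2733/6356 = 929.2028; b·c/n = 715·747/6356 = 84.0316
Stratum 2 (2015–2019): n = 6492; a·d/n = 1371·2111/6492 = 445.8073; b·c/n = 1435·1575/6492 = 348.1400
OR_MH = (929.2028 + 445.8073) / (84.0316 + 348.1400) = 1375.0101 / 432.1716 = 3.18163

3.182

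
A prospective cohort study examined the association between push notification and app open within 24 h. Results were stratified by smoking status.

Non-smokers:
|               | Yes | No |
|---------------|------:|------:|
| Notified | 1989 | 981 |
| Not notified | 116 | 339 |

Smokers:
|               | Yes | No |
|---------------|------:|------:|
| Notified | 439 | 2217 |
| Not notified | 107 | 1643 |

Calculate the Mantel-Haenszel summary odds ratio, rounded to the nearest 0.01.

4.14

OR_MH = Σ(aᵢdᵢ/nᵢ) / Σ(bᵢcᵢ/nᵢ), where nᵢ is the stratum total.
Stratum 1 (Non-smokers): n = 3425; a·d/n = 1989·339/3425 = 196.8674; b·c/n = 981·116/3425 = 33.2251
Stratum 2 (Smokers): n = 4406; a·d/n = 439·1643/4406 = 163.7034; b·c/n = 2217·107/4406 = 53.8400
OR_MH = (196.8674 + 163.7034) / (33.2251 + 53.8400) = 360.5708 / 87.0651 = 4.14139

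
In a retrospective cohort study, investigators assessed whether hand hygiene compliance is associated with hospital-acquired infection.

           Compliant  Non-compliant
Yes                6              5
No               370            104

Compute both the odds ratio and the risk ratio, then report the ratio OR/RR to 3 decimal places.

0.970

Reading the table with exposure as columns: a = 6 (Compliant, case), b = 370 (Compliant, non-case), c = 5 (Non-compliant, case), d = 104.
OR = (6·104)/(370·5) = 624/1850 = 0.33730
Risk in exposed = 6/376 = 0.01596; risk in unexposed = 5/109 = 0.04587; RR = 0.34787
OR/RR = 0.33730 / 0.34787 = 0.96960
The outcome is rare in both groups, so OR ≈ RR (ratio near 1).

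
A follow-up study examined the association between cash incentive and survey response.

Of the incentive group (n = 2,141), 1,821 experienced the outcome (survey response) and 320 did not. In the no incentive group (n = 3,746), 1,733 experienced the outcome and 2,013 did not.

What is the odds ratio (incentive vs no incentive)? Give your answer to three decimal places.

6.610

From the description: a = 1821, b = 320, c = 1733, d = 2013.
OR = (a·d)/(b·c) = (1821 × 2013) / (320 × 1733) = 3665673 / 554560 = 6.61006
The odds of survey response are about 6.61 times as high in the incentive group.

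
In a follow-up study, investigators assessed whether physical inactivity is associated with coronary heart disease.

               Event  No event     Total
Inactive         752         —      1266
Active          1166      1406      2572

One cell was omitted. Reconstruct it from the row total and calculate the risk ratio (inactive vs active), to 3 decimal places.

The missing cell is in the exposed row: 1266 − 752 = 514.
So a = 752, b = 514, c = 1166, d = 1406.
RR = [a/(a+b)] / [c/(c+d)] = (752/1266) / (1166/2572) = 0.59400/0.45334 = 1.31026

1.310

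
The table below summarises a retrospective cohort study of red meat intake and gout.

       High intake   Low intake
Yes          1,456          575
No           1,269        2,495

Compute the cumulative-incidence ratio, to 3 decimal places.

2.853

Reading the table with exposure as columns: a = 1456 (High intake, case), b = 1269 (High intake, non-case), c = 575 (Low intake, case), d = 2495.
Risk in exposed = 1456/2725 = 0.53431; risk in unexposed = 575/3070 = 0.18730.
RR = 0.53431 / 0.18730 = 2.85276
The risk among the exposed is 2.85 times that among the unexposed.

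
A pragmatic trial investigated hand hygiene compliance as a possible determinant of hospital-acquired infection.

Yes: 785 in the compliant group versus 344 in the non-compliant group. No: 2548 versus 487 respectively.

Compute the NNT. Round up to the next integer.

Risk in treated group = 785/3333 = 0.23552; risk in control = 344/831 = 0.41396.
Absolute risk reduction = 0.41396 − 0.23552 = 0.17844
NNT = 1 / ARR = 1 / 0.17844 = 5.604 → round up → 6

6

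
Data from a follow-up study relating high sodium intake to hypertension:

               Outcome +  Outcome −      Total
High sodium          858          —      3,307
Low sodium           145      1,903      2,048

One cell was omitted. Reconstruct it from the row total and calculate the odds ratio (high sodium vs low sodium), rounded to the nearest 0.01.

4.60

The missing cell is in the exposed row: 3307 − 858 = 2449.
So a = 858, b = 2449, c = 145, d = 1903.
OR = (a·d)/(b·c) = (858 × 1903) / (2449 × 145) = 1632774 / 355105 = 4.59800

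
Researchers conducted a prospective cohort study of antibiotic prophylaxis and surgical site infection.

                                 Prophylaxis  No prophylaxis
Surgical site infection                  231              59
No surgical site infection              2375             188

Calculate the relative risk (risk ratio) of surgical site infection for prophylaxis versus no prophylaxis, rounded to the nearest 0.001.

Reading the table with exposure as columns: a = 231 (Prophylaxis, case), b = 2375 (Prophylaxis, non-case), c = 59 (No prophylaxis, case), d = 188.
Risk in exposed = 231/2606 = 0.08864; risk in unexposed = 59/247 = 0.23887.
RR = 0.08864 / 0.23887 = 0.37109
The risk is 63% lower among the exposed than among the unexposed.

0.371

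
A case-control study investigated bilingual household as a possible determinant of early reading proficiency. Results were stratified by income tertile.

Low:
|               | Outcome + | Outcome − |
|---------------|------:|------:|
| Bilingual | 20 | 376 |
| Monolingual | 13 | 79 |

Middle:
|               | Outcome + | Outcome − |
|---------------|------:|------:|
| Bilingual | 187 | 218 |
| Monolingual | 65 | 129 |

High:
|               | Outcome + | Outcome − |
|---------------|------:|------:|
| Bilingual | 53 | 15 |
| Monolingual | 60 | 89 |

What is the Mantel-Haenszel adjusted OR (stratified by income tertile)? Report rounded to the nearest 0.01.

1.73

OR_MH = Σ(aᵢdᵢ/nᵢ) / Σ(bᵢcᵢ/nᵢ), where nᵢ is the stratum total.
Stratum 1 (Low): n = 488; a·d/n = 20·79/488 = 3.2377; b·c/n = 376·13/488 = 10.0164
Stratum 2 (Middle): n = 599; a·d/n = 187·129/599 = 40.2721; b·c/n = 218·65/599 = 23.6561
Stratum 3 (High): n = 217; a·d/n = 53·89/217 = 21.7373; b·c/n = 15·60/217 = 4.1475
OR_MH = (3.2377 + 40.2721 + 21.7373) / (10.0164 + 23.6561 + 4.1475) = 65.2472 / 37.8200 = 1.72520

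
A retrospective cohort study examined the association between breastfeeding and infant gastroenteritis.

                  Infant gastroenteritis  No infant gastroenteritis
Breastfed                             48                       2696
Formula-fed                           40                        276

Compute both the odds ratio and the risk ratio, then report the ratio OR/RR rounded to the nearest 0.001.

Cells: a = 48, b = 2696, c = 40, d = 276.
OR = (48·276)/(2696·40) = 13248/107840 = 0.12285
Risk in exposed = 48/2744 = 0.01749; risk in unexposed = 40/316 = 0.12658; RR = 0.13819
OR/RR = 0.12285 / 0.13819 = 0.88897
The outcome is not rare, so the OR lies further from 1 than the RR.

0.889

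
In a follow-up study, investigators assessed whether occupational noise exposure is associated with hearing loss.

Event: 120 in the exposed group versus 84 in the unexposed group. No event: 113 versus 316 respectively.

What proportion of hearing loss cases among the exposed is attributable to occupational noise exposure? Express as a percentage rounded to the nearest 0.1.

59.2

From the description: a = 120, b = 113, c = 84, d = 316.
Risk in exposed = 120/233 = 0.51502; risk in unexposed = 84/400 = 0.21000.
RR = 0.51502/0.21000 = 2.45248
AR% = (RR − 1)/RR × 100 = (2.45248 − 1)/2.45248 × 100 = 59.2250%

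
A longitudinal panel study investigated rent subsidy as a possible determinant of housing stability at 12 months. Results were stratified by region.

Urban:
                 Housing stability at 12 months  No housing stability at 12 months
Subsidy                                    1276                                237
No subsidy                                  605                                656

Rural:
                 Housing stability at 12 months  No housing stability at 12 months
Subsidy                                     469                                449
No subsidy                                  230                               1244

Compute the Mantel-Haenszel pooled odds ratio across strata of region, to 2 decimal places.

5.75

OR_MH = Σ(aᵢdᵢ/nᵢ) / Σ(bᵢcᵢ/nᵢ), where nᵢ is the stratum total.
Stratum 1 (Urban): n = 2774; a·d/n = 1276·656/2774 = 301.7505; b·c/n = 237·605/2774 = 51.6889
Stratum 2 (Rural): n = 2392; a·d/n = 469·1244/2392 = 243.9114; b·c/n = 449·230/2392 = 43.1731
OR_MH = (301.7505 + 243.9114) / (51.6889 + 43.1731) = 545.6619 / 94.8620 = 5.75217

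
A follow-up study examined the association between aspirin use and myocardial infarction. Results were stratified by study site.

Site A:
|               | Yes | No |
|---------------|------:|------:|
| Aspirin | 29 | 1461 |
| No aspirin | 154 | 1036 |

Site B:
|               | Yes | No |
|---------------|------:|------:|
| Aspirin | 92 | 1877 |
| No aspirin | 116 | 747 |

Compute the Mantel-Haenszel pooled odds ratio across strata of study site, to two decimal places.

0.22

OR_MH = Σ(aᵢdᵢ/nᵢ) / Σ(bᵢcᵢ/nᵢ), where nᵢ is the stratum total.
Stratum 1 (Site A): n = 2680; a·d/n = 29·1036/2680 = 11.2104; b·c/n = 1461·154/2680 = 83.9530
Stratum 2 (Site B): n = 2832; a·d/n = 92·747/2832 = 24.2669; b·c/n = 1877·116/2832 = 76.8828
OR_MH = (11.2104 + 24.2669) / (83.9530 + 76.8828) = 35.4774 / 160.8358 = 0.22058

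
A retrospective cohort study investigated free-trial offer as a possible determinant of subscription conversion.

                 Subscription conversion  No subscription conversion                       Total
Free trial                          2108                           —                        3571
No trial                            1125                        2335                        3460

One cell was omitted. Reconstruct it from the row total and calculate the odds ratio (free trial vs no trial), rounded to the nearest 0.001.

The missing cell is in the exposed row: 3571 − 2108 = 1463.
So a = 2108, b = 1463, c = 1125, d = 2335.
OR = (a·d)/(b·c) = (2108 × 2335) / (1463 × 1125) = 4922180 / 1645875 = 2.99062

2.991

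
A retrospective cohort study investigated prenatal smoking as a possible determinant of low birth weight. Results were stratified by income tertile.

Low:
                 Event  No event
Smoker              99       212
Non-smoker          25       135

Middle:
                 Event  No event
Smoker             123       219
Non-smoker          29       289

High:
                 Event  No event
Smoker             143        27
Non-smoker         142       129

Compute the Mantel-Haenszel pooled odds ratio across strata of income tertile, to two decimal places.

OR_MH = Σ(aᵢdᵢ/nᵢ) / Σ(bᵢcᵢ/nᵢ), where nᵢ is the stratum total.
Stratum 1 (Low): n = 471; a·d/n = 99·135/471 = 28.3758; b·c/n = 212·25/471 = 11.2527
Stratum 2 (Middle): n = 660; a·d/n = 123·289/660 = 53.8591; b·c/n = 219·29/660 = 9.6227
Stratum 3 (High): n = 441; a·d/n = 143·129/441 = 41.8299; b·c/n = 27·142/441 = 8.6939
OR_MH = (28.3758 + 53.8591 + 41.8299) / (11.2527 + 9.6227 + 8.6939) = 124.0648 / 29.5693 = 4.19574

4.20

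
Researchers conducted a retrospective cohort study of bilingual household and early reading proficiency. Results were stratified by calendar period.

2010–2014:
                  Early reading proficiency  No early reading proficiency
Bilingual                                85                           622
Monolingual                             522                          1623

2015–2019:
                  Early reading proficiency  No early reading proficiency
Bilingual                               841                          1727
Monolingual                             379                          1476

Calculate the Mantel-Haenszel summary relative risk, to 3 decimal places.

1.192

RR_MH = Σ(aᵢ·n₀ᵢ/nᵢ) / Σ(cᵢ·n₁ᵢ/nᵢ), with n₁ᵢ = aᵢ+bᵢ (exposed), n₀ᵢ = cᵢ+dᵢ (unexposed), nᵢ = n₁ᵢ+n₀ᵢ.
Stratum 1 (2010–2014): n₁ = 707, n₀ = 2145, n = 2852; a·n₀/n = 85·2145/2852 = 63.9288; c·n₁/n = 522·707/2852 = 129.4018
Stratum 2 (2015–2019): n₁ = 2568, n₀ = 1855, n = 4423; a·n₀/n = 841·1855/4423 = 352.7142; c·n₁/n = 379·2568/4423 = 220.0479
RR_MH = (63.9288 + 352.7142) / (129.4018 + 220.0479) = 416.6430 / 349.4498 = 1.19228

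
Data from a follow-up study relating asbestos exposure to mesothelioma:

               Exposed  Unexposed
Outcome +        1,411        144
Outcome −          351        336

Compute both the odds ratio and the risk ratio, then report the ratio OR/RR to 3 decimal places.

3.514

Reading the table with exposure as columns: a = 1411 (Exposed, case), b = 351 (Exposed, non-case), c = 144 (Unexposed, case), d = 336.
OR = (1411·336)/(351·144) = 474096/50544 = 9.37987
Risk in exposed = 1411/1762 = 0.80079; risk in unexposed = 144/480 = 0.30000; RR = 2.66932
OR/RR = 9.37987 / 2.66932 = 3.51396
The outcome is not rare, so the OR lies further from 1 than the RR.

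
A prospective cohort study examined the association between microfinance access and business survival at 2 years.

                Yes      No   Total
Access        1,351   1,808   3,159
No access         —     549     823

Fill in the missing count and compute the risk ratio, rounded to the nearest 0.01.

The missing cell is in the unexposed row: 823 − 549 = 274.
So a = 1351, b = 1808, c = 274, d = 549.
RR = [a/(a+b)] / [c/(c+d)] = (1351/3159) / (274/823) = 0.42767/0.33293 = 1.28456

1.28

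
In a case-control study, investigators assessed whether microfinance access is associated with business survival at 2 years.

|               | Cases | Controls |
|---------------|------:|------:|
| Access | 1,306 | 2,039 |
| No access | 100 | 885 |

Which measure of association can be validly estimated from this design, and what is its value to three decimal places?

Cells: a = 1306, b = 2039, c = 100, d = 885.
This is a case-control study: participants were sampled on outcome status, so risks in the source population cannot be estimated directly — relative risk is not valid here. The odds ratio is the appropriate measure.
OR = (a·d)/(b·c) = (1306 × 885) / (2039 × 100) = 1155810 / 203900 = 5.66851

5.669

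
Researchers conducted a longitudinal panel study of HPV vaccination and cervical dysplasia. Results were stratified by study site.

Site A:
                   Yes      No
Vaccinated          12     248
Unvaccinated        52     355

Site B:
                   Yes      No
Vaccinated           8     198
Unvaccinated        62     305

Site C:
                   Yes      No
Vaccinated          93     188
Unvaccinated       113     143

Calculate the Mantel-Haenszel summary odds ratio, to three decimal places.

OR_MH = Σ(aᵢdᵢ/nᵢ) / Σ(bᵢcᵢ/nᵢ), where nᵢ is the stratum total.
Stratum 1 (Site A): n = 667; a·d/n = 12·355/667 = 6.3868; b·c/n = 248·52/667 = 19.3343
Stratum 2 (Site B): n = 573; a·d/n = 8·305/573 = 4.2583; b·c/n = 198·62/573 = 21.4241
Stratum 3 (Site C): n = 537; a·d/n = 93·143/537 = 24.7654; b·c/n = 188·113/537 = 39.5605
OR_MH = (6.3868 + 4.2583 + 24.7654) / (19.3343 + 21.4241 + 39.5605) = 35.4105 / 80.3189 = 0.44087

0.441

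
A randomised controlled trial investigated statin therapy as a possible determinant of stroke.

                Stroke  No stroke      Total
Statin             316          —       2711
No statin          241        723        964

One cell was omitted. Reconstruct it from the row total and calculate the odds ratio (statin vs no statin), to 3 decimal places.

0.396

The missing cell is in the exposed row: 2711 − 316 = 2395.
So a = 316, b = 2395, c = 241, d = 723.
OR = (a·d)/(b·c) = (316 × 723) / (2395 × 241) = 228468 / 577195 = 0.39582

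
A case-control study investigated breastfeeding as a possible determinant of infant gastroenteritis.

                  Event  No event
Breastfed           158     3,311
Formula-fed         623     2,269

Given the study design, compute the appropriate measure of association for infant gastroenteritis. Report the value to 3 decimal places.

0.174

Cells: a = 158, b = 3311, c = 623, d = 2269.
This is a case-control study: participants were sampled on outcome status, so risks in the source population cannot be estimated directly — relative risk is not valid here. The odds ratio is the appropriate measure.
OR = (a·d)/(b·c) = (158 × 2269) / (3311 × 623) = 358502 / 2062753 = 0.17380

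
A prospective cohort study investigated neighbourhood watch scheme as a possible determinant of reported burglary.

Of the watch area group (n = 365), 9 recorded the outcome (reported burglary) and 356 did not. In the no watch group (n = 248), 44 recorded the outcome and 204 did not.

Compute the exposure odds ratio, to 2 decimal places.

From the description: a = 9, b = 356, c = 44, d = 204.
OR = (a·d)/(b·c) = (9 × 204) / (356 × 44) = 1836 / 15664 = 0.11721
Exposure is associated with lower odds of reported burglary (OR = 0.12 < 1).

0.12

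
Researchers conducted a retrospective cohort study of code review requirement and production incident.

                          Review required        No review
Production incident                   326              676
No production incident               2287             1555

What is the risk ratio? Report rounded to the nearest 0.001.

0.412

Reading the table with exposure as columns: a = 326 (Review required, case), b = 2287 (Review required, non-case), c = 676 (No review, case), d = 1555.
Risk in exposed = 326/2613 = 0.12476; risk in unexposed = 676/2231 = 0.30300.
RR = 0.12476 / 0.30300 = 0.41175
The risk is 59% lower among the exposed than among the unexposed.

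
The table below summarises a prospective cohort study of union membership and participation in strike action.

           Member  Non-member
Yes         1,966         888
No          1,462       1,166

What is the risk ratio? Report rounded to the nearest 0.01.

1.33

Reading the table with exposure as columns: a = 1966 (Member, case), b = 1462 (Member, non-case), c = 888 (Non-member, case), d = 1166.
Risk in exposed = 1966/3428 = 0.57351; risk in unexposed = 888/2054 = 0.43233.
RR = 0.57351 / 0.43233 = 1.32657
The risk among the exposed is 1.33 times that among the unexposed.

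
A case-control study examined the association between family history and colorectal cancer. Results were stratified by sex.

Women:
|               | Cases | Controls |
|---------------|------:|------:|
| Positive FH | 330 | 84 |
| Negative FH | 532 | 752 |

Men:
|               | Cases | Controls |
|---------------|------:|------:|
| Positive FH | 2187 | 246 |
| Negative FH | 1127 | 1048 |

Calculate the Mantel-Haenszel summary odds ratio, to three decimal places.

7.441

OR_MH = Σ(aᵢdᵢ/nᵢ) / Σ(bᵢcᵢ/nᵢ), where nᵢ is the stratum total.
Stratum 1 (Women): n = 1698; a·d/n = 330·752/1698 = 146.1484; b·c/n = 84·532/1698 = 26.3180
Stratum 2 (Men): n = 4608; a·d/n = 2187·1048/4608 = 497.3906; b·c/n = 246·1127/4608 = 60.1654
OR_MH = (146.1484 + 497.3906) / (26.3180 + 60.1654) = 643.5390 / 86.4834 = 7.44119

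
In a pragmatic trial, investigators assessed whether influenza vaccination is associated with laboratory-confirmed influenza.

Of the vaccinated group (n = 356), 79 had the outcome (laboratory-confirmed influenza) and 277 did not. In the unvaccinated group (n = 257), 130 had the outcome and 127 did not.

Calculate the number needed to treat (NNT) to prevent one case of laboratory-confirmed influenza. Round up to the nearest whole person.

Risk in treated group = 79/356 = 0.22191; risk in control = 130/257 = 0.50584.
Absolute risk reduction = 0.50584 − 0.22191 = 0.28393
NNT = 1 / ARR = 1 / 0.28393 = 3.522 → round up → 4

4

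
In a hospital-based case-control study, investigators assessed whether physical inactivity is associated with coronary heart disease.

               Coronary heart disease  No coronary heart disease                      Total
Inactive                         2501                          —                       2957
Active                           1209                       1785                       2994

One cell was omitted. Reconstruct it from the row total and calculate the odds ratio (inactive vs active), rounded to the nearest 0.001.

The missing cell is in the exposed row: 2957 − 2501 = 456.
So a = 2501, b = 456, c = 1209, d = 1785.
OR = (a·d)/(b·c) = (2501 × 1785) / (456 × 1209) = 4464285 / 551304 = 8.09768

8.098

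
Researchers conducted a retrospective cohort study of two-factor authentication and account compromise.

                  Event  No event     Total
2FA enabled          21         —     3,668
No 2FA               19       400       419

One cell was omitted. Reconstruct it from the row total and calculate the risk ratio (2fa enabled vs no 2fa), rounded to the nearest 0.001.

0.126

The missing cell is in the exposed row: 3668 − 21 = 3647.
So a = 21, b = 3647, c = 19, d = 400.
RR = [a/(a+b)] / [c/(c+d)] = (21/3668) / (19/419) = 0.00573/0.04535 = 0.12626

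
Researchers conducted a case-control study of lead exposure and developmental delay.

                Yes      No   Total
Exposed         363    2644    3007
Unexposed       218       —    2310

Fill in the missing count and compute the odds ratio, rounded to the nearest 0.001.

1.317

The missing cell is in the unexposed row: 2310 − 218 = 2092.
So a = 363, b = 2644, c = 218, d = 2092.
OR = (a·d)/(b·c) = (363 × 2092) / (2644 × 218) = 759396 / 576392 = 1.31750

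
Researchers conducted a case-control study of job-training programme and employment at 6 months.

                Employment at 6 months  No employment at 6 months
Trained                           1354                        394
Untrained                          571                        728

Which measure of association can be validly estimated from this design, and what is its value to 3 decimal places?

Cells: a = 1354, b = 394, c = 571, d = 728.
This is a case-control study: participants were sampled on outcome status, so risks in the source population cannot be estimated directly — relative risk is not valid here. The odds ratio is the appropriate measure.
OR = (a·d)/(b·c) = (1354 × 728) / (394 × 571) = 985712 / 224974 = 4.38145

4.381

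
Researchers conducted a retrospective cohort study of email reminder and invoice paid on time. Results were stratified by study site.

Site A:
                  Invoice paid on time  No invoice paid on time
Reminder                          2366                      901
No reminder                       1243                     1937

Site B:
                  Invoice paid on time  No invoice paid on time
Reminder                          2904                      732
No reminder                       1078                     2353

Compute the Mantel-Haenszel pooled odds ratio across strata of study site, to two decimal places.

5.88

OR_MH = Σ(aᵢdᵢ/nᵢ) / Σ(bᵢcᵢ/nᵢ), where nᵢ is the stratum total.
Stratum 1 (Site A): n = 6447; a·d/n = 2366·1937/6447 = 710.8643; b·c/n = 901·1243/6447 = 173.7154
Stratum 2 (Site B): n = 7067; a·d/n = 2904·2353/7067 = 966.9042; b·c/n = 732·1078/7067 = 111.6593
OR_MH = (710.8643 + 966.9042) / (173.7154 + 111.6593) = 1677.7685 / 285.3746 = 5.87918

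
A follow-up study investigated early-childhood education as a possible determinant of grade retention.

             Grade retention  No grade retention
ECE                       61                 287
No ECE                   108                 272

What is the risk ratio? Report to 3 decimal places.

Cells: a = 61, b = 287, c = 108, d = 272.
Risk in exposed = 61/348 = 0.17529; risk in unexposed = 108/380 = 0.28421.
RR = 0.17529 / 0.28421 = 0.61675
The risk is 38% lower among the exposed than among the unexposed.

0.617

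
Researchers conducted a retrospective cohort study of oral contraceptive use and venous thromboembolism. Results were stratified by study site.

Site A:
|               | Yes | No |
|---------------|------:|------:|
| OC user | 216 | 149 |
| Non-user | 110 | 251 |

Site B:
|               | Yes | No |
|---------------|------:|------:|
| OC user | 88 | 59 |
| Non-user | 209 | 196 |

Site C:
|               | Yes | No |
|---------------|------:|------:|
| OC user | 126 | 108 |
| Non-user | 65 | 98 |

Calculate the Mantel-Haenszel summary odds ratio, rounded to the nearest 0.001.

OR_MH = Σ(aᵢdᵢ/nᵢ) / Σ(bᵢcᵢ/nᵢ), where nᵢ is the stratum total.
Stratum 1 (Site A): n = 726; a·d/n = 216·251/726 = 74.6777; b·c/n = 149·110/726 = 22.5758
Stratum 2 (Site B): n = 552; a·d/n = 88·196/552 = 31.2464; b·c/n = 59·209/552 = 22.3388
Stratum 3 (Site C): n = 397; a·d/n = 126·98/397 = 31.1033; b·c/n = 108·65/397 = 17.6826
OR_MH = (74.6777 + 31.2464 + 31.1033) / (22.5758 + 22.3388 + 17.6826) = 137.0273 / 62.5971 = 2.18903

2.189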